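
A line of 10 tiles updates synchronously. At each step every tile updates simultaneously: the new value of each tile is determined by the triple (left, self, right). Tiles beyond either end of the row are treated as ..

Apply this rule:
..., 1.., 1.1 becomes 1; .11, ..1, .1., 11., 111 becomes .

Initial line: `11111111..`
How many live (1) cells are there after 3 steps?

3

........11
1111111...
.......111
count of 1: 3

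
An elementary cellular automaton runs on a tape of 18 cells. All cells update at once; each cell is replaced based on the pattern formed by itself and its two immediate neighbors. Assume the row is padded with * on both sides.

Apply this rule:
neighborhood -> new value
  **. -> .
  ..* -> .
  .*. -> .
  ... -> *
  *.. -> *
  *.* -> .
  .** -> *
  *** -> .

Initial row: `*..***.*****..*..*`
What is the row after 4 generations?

.*.*...*....*..*.*
....**..***..*...*
***.*.*.*..*..**.*
.........*..*.*..*

.........*..*.*..*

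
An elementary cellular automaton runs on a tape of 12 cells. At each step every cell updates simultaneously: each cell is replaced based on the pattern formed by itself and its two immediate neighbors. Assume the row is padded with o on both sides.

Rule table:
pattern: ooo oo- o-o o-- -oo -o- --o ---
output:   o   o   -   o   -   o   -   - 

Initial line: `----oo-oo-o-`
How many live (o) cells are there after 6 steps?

o----o--o-o-
oo---oo-o-o-
ooo---o-o-o-
oooo--o-o-o-
ooooo-o-o-o-
ooooo-o-o-o-
count of o: 8

8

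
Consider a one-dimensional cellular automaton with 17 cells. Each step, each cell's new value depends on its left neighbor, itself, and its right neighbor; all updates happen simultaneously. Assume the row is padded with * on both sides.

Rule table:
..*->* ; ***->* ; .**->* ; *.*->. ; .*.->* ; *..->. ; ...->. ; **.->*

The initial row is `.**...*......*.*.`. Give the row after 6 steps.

.**.***.******.*.

step 1: .**..**.....**.*.
step 2: .**.***....***.*.
step 3: .**.***...****.*.
step 4: .**.***..*****.*.
step 5: .**.***.******.*.
step 6: .**.***.******.*.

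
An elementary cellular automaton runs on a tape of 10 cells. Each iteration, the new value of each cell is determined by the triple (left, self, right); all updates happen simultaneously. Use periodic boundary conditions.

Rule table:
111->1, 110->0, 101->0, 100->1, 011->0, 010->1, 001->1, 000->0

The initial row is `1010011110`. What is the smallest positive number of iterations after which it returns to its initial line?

6

iteration 1: 1011101100
iteration 2: 1001000011
iteration 3: 0111100101
iteration 4: 0011011101
iteration 5: 1100001001
iteration 6: 1010011110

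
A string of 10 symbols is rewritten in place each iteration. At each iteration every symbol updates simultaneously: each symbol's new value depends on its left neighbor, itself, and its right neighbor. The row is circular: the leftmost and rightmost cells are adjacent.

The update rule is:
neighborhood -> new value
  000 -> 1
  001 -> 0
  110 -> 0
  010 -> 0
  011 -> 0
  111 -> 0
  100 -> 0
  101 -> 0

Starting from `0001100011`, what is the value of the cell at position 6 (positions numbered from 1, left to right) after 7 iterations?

0

iteration 1: 0100001000
iteration 2: 0001100011  (repeats iteration 0; period 2)
iteration 7: 0100001000
position 6 holds 0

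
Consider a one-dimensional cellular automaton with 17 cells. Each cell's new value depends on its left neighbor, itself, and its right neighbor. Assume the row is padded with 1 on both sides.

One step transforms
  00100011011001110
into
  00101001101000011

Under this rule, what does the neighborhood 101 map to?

1

At position 8 the neighborhood is 101; the next row has 1 there.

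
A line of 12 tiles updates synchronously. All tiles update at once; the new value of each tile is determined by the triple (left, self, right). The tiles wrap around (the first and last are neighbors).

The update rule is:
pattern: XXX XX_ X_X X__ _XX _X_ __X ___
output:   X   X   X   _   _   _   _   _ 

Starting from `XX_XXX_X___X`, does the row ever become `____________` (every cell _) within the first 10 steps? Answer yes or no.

yes

step 1: XXX_XXX_____
step 2: _XXX_XX_____
step 3: __XXX_X_____
step 4: ___XXX______
step 5: ____XX______
step 6: _____X______
step 7: ____________
all cells are _ at step 7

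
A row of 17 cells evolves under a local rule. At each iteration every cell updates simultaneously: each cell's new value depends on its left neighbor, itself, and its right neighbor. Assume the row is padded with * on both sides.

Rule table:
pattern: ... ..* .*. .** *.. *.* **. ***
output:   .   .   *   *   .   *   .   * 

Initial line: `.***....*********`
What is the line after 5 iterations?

........*********

iteration 1: ***.....*********
iteration 2: **......*********
iteration 3: *.......*********
iteration 4: ........*********
iteration 5: ........*********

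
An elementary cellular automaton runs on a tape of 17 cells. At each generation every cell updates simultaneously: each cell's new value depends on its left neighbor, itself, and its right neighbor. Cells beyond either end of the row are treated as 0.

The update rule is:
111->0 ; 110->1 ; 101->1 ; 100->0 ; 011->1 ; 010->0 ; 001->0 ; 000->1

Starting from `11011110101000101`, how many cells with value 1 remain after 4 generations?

9

11110011010010010
10010011100000000
00000010101111111
11111001011000001
count of 1: 9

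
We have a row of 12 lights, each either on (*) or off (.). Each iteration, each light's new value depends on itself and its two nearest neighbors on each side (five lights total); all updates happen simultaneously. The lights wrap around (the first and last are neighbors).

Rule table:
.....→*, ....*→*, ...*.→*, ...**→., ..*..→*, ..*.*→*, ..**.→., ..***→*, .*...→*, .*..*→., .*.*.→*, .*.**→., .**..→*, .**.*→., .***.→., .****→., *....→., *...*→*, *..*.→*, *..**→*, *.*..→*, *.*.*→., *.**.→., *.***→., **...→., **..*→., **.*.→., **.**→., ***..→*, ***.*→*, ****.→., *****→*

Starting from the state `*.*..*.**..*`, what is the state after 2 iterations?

***..*.*****

iteration 1: ..*.**..*.*.
iteration 2: ***..*.*****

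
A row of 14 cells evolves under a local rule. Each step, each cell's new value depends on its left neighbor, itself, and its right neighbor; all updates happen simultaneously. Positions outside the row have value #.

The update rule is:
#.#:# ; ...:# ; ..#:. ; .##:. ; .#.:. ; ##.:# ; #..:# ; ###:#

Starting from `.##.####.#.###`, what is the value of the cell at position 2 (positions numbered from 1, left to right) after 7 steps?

#

step 1: #.##.####.#.##
step 2: ##.##.####.#.#
step 3: ###.##.####.#.
step 4: ####.##.####.#
step 5: #####.##.####.
step 6: ######.##.####
step 7: #######.##.###
position 2 holds #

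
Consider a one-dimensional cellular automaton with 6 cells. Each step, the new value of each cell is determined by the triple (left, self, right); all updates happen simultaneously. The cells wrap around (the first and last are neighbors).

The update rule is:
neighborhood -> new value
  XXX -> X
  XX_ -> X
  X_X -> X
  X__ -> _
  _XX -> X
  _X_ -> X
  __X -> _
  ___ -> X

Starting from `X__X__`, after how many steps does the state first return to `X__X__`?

1

X__X__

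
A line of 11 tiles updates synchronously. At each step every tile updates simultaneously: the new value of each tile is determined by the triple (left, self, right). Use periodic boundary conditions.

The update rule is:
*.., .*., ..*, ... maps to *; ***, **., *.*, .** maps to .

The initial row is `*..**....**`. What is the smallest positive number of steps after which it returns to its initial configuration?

step 1: .**..****..
step 2: *..**....**

2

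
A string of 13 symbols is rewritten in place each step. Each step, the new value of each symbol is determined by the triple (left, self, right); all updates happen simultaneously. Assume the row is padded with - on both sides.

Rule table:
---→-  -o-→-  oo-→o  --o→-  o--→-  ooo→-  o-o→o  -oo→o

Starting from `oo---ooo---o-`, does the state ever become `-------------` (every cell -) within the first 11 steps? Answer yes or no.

oo---o-o-----
oo----o------
oo-----------
oo-----------  (fixed point — unchanged through step 11)
step 11 is oo-----------, still not uniform -

no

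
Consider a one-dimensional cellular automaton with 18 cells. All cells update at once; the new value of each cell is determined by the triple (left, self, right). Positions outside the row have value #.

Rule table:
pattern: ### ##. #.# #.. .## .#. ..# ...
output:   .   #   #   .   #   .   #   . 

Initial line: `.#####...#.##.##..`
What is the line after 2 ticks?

tick 1: ##...#..#.######.#
tick 2: .#..#..#.##....###

.#..#..#.##....###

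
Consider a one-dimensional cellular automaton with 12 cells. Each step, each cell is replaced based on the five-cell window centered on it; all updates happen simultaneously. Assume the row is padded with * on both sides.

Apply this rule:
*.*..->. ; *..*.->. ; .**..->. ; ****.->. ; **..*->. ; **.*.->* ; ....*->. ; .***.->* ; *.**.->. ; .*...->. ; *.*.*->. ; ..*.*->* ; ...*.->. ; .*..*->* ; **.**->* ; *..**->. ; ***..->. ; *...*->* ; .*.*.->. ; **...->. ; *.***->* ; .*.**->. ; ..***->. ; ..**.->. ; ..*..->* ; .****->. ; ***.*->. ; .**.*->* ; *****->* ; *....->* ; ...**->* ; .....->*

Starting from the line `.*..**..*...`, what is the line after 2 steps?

*.*.....*.**
.*..**..*.*.

.*..**..*.*.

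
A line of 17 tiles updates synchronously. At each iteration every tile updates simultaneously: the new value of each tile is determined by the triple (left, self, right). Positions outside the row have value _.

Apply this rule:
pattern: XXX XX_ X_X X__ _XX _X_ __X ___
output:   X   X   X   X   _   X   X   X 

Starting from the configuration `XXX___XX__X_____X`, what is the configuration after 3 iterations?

XX_XXXXX_XXXXXXXX

iteration 1: _XXXXX_XXXXXXXXXX
iteration 2: X_XXXXX_XXXXXXXXX
iteration 3: XX_XXXXX_XXXXXXXX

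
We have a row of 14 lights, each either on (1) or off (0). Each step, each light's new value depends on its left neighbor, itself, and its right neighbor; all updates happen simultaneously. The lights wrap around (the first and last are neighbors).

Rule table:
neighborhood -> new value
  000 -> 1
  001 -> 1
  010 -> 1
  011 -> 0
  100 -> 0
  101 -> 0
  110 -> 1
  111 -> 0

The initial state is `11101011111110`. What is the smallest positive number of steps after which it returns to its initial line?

2

00101000000010
11101011111110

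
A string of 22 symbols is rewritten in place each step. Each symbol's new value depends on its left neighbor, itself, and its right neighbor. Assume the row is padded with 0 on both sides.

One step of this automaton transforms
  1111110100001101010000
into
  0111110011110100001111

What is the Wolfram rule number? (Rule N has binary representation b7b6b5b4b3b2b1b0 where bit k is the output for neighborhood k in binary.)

211

position 1: 111 → 1  (bit 7 = 1)
position 5: 110 → 1  (bit 6 = 1)
position 6: 101 → 0  (bit 5 = 0)
position 8: 100 → 1  (bit 4 = 1)
position 0: 011 → 0  (bit 3 = 0)
position 7: 010 → 0  (bit 2 = 0)
position 11: 001 → 1  (bit 1 = 1)
position 9: 000 → 1  (bit 0 = 1)
bits b7..b0 = 11010011 = 211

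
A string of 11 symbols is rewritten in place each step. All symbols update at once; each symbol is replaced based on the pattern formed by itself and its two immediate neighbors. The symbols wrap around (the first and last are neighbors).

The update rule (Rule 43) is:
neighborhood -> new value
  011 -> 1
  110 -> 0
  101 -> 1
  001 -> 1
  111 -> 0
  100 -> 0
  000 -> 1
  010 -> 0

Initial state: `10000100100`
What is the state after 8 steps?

10010011001

step 1: 00111001001
step 2: 01100010010
step 3: 11001100100
step 4: 10011001001
step 5: 00110010011
step 6: 01100100110
step 7: 11001001100
step 8: 10010011001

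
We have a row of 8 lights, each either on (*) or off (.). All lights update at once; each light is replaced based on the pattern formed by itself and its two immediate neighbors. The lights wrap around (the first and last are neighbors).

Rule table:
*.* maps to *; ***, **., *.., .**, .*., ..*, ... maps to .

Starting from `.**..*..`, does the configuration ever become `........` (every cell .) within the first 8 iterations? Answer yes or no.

........
all cells are . at iteration 1

yes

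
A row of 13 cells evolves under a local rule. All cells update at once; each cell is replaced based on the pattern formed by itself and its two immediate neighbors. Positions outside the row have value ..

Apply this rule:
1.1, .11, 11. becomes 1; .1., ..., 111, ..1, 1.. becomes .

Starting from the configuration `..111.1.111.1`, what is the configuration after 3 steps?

..1.11.11.11.
...111111111.
...1.......1.

...1.......1.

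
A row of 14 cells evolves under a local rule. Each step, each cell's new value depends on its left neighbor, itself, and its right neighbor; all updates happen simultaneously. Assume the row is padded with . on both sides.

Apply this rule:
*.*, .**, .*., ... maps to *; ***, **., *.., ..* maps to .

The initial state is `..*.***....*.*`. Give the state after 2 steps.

***...*.*.**..

*.***...**.***
***...*.*.**..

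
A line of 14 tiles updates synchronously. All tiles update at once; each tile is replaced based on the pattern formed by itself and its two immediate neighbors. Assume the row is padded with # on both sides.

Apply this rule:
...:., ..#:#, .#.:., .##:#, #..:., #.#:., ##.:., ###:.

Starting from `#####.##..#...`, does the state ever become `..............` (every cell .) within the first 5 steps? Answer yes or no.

......#..#...#
.....#..#...##
....#..#...##.
...#..#...##..
..#..#...##..#
step 5 is ..#..#...##..#, still not uniform .

no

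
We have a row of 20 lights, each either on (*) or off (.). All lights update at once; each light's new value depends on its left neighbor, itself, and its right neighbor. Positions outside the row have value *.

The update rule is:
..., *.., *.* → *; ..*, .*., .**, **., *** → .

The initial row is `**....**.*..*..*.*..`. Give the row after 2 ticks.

*....**..*.*..*..*.*

..***...*.*..*..*.*.
*....**..*.*..*..*.*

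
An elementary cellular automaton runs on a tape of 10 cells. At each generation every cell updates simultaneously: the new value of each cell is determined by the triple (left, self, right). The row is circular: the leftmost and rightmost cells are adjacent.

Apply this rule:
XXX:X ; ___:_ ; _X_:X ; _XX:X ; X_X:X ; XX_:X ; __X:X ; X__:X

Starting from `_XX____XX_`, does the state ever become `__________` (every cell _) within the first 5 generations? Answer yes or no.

generation 1: XXXX__XXXX
generation 2: XXXXXXXXXX
generation 3: XXXXXXXXXX  (fixed point — unchanged through generation 5)
generation 5 is XXXXXXXXXX, still not uniform _

no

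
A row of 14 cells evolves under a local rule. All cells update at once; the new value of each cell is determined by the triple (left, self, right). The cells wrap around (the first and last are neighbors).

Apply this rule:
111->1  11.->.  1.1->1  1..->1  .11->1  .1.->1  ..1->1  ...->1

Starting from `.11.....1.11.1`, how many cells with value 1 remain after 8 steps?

12

step 1: 11.11111111.11
step 2: 1.11111111.111
step 3: .11111111.1111
step 4: 11111111.1111.
step 5: 1111111.1111.1
step 6: 111111.1111.11
step 7: 11111.1111.111
step 8: 1111.1111.1111
count of 1: 12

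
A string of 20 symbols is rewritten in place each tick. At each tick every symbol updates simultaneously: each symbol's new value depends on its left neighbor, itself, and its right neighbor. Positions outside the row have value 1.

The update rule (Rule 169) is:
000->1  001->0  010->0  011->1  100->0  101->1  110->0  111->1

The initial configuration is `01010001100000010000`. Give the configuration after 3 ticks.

10011000101100001011

10100101001111000110
01000010001110010101
10011000101100001011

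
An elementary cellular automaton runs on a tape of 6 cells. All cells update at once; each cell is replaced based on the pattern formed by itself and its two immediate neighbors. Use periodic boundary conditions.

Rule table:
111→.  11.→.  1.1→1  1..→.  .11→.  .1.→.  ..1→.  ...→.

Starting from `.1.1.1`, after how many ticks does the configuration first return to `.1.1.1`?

2

tick 1: 1.1.1.
tick 2: .1.1.1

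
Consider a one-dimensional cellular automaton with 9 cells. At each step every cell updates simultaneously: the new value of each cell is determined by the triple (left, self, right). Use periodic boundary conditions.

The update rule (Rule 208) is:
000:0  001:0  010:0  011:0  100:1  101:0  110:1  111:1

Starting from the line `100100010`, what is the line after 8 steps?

step 1: 010010000
step 2: 001001000
step 3: 000100100
step 4: 000010010
step 5: 000001001
step 6: 100000100
step 7: 010000010
step 8: 001000001

001000001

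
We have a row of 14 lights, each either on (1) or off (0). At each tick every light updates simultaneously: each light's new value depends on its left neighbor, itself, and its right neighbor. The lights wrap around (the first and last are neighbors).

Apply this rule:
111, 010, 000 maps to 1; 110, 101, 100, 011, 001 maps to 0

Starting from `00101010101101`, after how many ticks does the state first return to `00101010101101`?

tick 1: 00101010100001
tick 2: 00101010101101

2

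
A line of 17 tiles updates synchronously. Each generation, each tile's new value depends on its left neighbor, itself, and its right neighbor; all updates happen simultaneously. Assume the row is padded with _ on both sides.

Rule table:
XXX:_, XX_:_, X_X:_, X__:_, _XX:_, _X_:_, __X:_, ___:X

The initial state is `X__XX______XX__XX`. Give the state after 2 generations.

XXXXX______XXXXXX

generation 1: ______XXXX_______
generation 2: XXXXX______XXXXXX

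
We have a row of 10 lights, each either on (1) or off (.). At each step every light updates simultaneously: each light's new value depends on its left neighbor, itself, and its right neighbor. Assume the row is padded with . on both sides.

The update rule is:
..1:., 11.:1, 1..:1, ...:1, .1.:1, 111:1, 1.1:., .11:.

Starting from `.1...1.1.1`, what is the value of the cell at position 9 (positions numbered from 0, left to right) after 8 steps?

1

step 1: .111.1.1.1
step 2: ..11.1.1.1
step 3: 1..1.1.1.1
step 4: 11.1.1.1.1
step 5: .1.1.1.1.1
step 6: .1.1.1.1.1  (fixed point — unchanged through step 8)
position 9 holds 1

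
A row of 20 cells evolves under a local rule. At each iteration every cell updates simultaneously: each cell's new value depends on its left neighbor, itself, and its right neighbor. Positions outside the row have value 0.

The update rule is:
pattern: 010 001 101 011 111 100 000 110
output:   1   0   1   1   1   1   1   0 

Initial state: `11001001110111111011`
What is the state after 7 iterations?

iteration 1: 10101101101111110110
iteration 2: 11111011011111101101
iteration 3: 11110110111111011011
iteration 4: 11101101111110110110
iteration 5: 11011011111101101101
iteration 6: 10110111111011011011
iteration 7: 11101111110110110110

11101111110110110110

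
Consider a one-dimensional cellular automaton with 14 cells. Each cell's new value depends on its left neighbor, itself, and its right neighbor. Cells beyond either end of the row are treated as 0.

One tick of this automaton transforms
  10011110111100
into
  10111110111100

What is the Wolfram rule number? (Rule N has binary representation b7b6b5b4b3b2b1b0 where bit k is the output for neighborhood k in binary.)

position 4: 111 → 1  (bit 7 = 1)
position 6: 110 → 1  (bit 6 = 1)
position 7: 101 → 0  (bit 5 = 0)
position 1: 100 → 0  (bit 4 = 0)
position 3: 011 → 1  (bit 3 = 1)
position 0: 010 → 1  (bit 2 = 1)
position 2: 001 → 1  (bit 1 = 1)
position 13: 000 → 0  (bit 0 = 0)
bits b7..b0 = 11001110 = 206

206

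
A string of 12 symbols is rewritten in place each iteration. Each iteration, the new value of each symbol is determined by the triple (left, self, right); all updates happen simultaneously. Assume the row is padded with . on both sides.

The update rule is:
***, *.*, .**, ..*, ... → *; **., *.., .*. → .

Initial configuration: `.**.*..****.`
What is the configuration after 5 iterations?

..****..*..*

**.*..****..
*.*..****..*
.*..****..*.
*..****..*..
..****..*..*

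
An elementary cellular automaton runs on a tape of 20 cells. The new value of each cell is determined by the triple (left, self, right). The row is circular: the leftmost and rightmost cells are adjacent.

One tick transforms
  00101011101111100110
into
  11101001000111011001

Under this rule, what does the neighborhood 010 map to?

1

At position 2 the neighborhood is 010; the next row has 1 there.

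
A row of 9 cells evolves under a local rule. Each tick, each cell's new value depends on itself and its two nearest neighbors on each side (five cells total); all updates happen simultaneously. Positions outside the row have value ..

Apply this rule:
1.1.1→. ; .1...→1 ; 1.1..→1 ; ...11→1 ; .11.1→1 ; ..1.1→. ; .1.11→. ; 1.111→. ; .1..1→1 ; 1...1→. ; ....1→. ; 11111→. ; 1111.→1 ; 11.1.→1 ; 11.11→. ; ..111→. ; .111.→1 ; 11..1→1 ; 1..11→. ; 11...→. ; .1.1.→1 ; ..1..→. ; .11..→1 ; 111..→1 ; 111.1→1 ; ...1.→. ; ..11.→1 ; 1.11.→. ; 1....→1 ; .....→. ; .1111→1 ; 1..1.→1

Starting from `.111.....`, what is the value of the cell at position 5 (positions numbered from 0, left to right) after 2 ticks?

1

1.11.1...
...11111.
position 5 holds 1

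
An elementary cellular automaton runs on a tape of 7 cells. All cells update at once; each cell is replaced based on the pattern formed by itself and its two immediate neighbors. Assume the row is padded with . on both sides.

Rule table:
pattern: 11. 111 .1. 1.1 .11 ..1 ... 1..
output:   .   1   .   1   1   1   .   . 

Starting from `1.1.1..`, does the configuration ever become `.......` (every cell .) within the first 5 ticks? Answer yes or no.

yes

.1.1...
1.1....
.1.....
1......
.......
all cells are . at tick 5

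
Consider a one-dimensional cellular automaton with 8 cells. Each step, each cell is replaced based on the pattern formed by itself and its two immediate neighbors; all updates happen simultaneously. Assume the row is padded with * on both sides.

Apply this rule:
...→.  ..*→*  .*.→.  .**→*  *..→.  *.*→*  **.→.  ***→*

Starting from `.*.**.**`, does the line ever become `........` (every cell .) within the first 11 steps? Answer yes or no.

*.**.***
.**.****
**.*****
*.******
.*******
********
********  (fixed point — unchanged through step 11)
step 11 is ********, still not uniform .

no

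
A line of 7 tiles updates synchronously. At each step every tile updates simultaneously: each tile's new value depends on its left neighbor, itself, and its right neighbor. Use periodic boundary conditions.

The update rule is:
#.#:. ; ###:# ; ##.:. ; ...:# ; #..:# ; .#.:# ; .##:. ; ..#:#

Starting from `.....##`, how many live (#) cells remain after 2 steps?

#####..
.###.##
count of #: 5

5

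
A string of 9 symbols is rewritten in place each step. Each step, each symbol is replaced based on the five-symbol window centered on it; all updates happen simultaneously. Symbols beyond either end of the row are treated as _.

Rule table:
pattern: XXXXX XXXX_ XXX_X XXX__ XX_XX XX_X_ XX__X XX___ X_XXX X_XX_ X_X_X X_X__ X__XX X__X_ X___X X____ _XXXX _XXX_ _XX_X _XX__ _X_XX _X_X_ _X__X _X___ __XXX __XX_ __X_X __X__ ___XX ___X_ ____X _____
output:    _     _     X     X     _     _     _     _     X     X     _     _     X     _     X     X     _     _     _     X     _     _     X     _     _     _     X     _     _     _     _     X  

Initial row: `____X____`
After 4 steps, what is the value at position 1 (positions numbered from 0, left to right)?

step 1: XX____XXX
step 2: _X_X____X
step 3: _X___X___
step 4: ___X___XX
position 1 holds _

_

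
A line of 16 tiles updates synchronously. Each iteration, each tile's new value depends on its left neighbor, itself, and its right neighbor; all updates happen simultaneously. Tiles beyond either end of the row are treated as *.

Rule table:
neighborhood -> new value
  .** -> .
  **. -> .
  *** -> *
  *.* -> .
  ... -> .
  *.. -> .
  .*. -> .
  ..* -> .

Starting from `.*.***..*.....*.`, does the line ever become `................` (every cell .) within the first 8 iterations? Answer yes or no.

....*...........
................
all cells are . at iteration 2

yes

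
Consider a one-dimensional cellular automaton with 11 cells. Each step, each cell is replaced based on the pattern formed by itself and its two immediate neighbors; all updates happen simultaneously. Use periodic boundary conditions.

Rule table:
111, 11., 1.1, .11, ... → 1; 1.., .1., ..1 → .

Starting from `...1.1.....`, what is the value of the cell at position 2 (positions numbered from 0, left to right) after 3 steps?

.

11..1..1111
11.....1111
11.111.1111
position 2 holds .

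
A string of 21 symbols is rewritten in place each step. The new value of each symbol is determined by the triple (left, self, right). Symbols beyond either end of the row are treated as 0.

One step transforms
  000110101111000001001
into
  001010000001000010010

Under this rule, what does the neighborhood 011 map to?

At position 3 the neighborhood is 011; the next row has 0 there.

0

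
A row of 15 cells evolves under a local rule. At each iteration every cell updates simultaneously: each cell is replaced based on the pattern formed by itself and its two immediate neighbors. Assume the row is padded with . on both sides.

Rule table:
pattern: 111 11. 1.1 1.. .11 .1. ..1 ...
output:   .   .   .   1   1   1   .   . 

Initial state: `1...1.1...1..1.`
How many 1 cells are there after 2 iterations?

11..1.11..11.11
1.1.1.1.1.1..1.
count of 1: 7

7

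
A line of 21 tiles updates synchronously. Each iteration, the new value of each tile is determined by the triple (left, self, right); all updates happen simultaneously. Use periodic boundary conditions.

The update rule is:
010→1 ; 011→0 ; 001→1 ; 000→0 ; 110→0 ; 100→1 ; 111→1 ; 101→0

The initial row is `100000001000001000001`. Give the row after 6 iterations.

101101100010101111100

010000011100011100010
111000101010101010111
110101101010101010011
100100001010101011101
011110011010101001000
101101100010101111100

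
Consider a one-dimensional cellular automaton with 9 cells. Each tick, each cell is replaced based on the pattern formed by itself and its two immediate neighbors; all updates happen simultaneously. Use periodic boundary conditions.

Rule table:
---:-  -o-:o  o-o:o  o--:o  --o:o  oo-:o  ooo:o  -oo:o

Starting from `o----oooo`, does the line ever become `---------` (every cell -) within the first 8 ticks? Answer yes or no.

oo--ooooo
ooooooooo
ooooooooo  (fixed point — unchanged through tick 8)
tick 8 is ooooooooo, still not uniform -

no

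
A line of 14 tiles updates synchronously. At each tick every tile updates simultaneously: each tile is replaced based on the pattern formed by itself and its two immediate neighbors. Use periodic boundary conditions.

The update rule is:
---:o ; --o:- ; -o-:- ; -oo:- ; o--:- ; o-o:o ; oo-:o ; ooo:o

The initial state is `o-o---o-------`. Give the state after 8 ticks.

-o--o---ooooo-
------o--oooo-
ooooo-----ooo-
-oooo-ooo--ooo
o-oooo-oo---oo
oo-oooo-o-o--o
ooo-oooo-o----
-ooo-oooo--oo-

-ooo-oooo--oo-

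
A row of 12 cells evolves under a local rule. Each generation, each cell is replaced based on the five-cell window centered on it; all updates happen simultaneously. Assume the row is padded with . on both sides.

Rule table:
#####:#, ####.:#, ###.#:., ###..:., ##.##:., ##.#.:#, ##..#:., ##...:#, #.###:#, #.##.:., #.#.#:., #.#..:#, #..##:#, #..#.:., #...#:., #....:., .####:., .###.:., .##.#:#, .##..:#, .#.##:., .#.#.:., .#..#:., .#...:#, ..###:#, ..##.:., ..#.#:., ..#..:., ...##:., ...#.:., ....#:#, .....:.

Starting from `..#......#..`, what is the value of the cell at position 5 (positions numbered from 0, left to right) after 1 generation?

#..#...#..#.
position 5 holds .

.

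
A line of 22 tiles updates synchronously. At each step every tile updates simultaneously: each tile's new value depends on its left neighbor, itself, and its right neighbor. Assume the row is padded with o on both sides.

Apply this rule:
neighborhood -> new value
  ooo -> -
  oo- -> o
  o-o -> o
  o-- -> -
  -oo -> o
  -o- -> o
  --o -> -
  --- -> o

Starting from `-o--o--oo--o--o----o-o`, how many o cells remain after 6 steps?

7

oo--o--oo--o--o-oo-ooo
-o--o--oo--o--oooooo--
oo--o--oo--o--o----o--
-o--o--oo--o--o-oo-o--
oo--o--oo--o--oooooo--
-o--o--oo--o--o----o--
count of o: 7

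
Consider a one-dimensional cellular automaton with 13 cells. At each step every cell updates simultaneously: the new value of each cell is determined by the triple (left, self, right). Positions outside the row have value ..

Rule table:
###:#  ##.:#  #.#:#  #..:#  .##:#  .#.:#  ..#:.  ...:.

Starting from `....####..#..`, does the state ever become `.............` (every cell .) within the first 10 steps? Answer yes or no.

....#####.##.
....#########
....#########  (fixed point — unchanged through step 10)
step 10 is ....#########, still not uniform .

no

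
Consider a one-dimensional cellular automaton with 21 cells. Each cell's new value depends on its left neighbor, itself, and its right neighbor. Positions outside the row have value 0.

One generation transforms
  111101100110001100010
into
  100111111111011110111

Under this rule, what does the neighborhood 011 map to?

1

At position 0 the neighborhood is 011; the next row has 1 there.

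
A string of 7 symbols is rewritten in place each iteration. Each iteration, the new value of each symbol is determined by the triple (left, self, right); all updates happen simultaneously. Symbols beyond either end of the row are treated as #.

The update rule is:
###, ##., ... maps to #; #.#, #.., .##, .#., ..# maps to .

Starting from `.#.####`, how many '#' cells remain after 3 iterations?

2

iteration 1: ....###
iteration 2: .##..##
iteration 3: ..#...#
count of #: 2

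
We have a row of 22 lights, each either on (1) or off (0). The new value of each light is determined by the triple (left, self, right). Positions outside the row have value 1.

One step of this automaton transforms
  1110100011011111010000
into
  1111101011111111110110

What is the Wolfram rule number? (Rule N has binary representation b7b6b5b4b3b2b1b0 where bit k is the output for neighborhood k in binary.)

position 0: 111 → 1  (bit 7 = 1)
position 2: 110 → 1  (bit 6 = 1)
position 3: 101 → 1  (bit 5 = 1)
position 5: 100 → 0  (bit 4 = 0)
position 8: 011 → 1  (bit 3 = 1)
position 4: 010 → 1  (bit 2 = 1)
position 7: 001 → 0  (bit 1 = 0)
position 6: 000 → 1  (bit 0 = 1)
bits b7..b0 = 11101101 = 237

237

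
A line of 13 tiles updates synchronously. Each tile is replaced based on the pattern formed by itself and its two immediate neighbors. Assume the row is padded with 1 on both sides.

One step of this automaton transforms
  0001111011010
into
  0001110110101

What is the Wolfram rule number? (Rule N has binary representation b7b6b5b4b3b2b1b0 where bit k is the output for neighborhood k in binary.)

position 4: 111 → 1  (bit 7 = 1)
position 6: 110 → 0  (bit 6 = 0)
position 7: 101 → 1  (bit 5 = 1)
position 0: 100 → 0  (bit 4 = 0)
position 3: 011 → 1  (bit 3 = 1)
position 11: 010 → 0  (bit 2 = 0)
position 2: 001 → 0  (bit 1 = 0)
position 1: 000 → 0  (bit 0 = 0)
bits b7..b0 = 10101000 = 168

168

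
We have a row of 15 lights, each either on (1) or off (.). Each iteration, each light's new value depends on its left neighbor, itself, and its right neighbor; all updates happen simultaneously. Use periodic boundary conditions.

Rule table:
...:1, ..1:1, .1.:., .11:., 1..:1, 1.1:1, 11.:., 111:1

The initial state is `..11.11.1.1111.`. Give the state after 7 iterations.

11..1..1.1.11.1
1.11.11.1.1..1.
.1..1..1.1.11.1
1.11.11.1.1..1.  (repeats iteration 2; period 2)
iteration 7: .1..1..1.1.11.1

.1..1..1.1.11.1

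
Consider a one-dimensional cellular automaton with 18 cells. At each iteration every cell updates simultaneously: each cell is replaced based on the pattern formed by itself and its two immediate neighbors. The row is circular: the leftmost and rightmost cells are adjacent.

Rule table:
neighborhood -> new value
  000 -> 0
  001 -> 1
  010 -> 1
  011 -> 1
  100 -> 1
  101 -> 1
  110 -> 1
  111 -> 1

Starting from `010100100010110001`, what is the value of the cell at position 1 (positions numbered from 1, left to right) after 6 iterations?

iteration 1: 111111110111111011
iteration 2: 111111111111111111
iteration 3: 111111111111111111  (fixed point — unchanged through iteration 6)
position 1 holds 1

1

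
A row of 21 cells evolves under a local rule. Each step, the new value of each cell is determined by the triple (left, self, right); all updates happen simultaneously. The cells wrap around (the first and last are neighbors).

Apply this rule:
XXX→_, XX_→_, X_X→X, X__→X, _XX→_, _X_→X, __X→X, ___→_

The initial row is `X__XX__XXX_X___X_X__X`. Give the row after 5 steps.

_XX__X____XXX_XXXX___

step 1: _XX__XX___XXX_XXXXXX_
step 2: X__XX__X_X___X______X
step 3: _XX__XXXXXX_XXX____X_
step 4: X__XX______X___X__XXX
step 5: _XX__X____XXX_XXXX___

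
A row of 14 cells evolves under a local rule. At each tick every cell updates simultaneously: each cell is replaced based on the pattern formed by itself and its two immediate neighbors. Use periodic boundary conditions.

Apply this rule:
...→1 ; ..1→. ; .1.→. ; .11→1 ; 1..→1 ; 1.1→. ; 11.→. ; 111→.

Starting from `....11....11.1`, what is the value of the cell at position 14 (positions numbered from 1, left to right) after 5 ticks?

.

111.1.111.1...
1.....1....11.
.1111..111.1..
.1...1.1....11
..11....111.1.
position 14 holds .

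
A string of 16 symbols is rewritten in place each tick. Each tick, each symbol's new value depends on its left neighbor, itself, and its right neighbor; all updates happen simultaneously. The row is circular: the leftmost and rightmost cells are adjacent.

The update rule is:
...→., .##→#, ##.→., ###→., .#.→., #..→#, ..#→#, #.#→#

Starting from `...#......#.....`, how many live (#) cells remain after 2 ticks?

6

..#.#....#.#....
.#.#.#..#.#.#...
count of #: 6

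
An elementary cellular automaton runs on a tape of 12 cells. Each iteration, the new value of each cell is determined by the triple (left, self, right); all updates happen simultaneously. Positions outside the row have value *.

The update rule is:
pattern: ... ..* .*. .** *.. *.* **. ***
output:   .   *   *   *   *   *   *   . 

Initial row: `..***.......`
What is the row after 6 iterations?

.....**....*

***.**.....*
..*****...**
***...**.**.
..**.*******
******......
.....**....*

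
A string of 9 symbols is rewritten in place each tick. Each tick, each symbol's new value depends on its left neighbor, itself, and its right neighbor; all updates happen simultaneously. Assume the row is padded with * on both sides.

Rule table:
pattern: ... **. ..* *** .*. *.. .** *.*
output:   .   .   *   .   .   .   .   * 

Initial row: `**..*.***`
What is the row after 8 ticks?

...*.*...
..*.*...*
.*.*...*.
*.*...*.*
.*...*.*.
*...*.*.*
...*.*.*.
..*.*.*.*

..*.*.*.*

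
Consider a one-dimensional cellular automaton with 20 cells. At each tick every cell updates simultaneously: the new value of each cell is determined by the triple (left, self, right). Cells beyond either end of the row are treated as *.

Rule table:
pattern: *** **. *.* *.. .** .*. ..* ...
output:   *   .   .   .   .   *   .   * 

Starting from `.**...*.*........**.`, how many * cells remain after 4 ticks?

10

....*.*.*.******....
.**.*.*.*..****..**.
....*.*.*...**......
.**.*.*.*.*....****.
count of *: 10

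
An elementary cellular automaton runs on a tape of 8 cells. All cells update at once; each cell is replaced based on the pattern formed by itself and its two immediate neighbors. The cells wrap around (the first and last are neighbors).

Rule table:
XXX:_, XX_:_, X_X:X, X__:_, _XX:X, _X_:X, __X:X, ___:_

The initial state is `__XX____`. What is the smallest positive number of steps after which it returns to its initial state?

8

_XX_____
XX______
X______X
______XX
_____XX_
____XX__
___XX___
__XX____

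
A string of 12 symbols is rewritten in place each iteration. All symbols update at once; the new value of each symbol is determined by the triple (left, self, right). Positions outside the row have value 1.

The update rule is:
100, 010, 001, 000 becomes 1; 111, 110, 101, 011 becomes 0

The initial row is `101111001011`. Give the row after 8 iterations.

000000111000
111111000111
000000111000  (repeats iteration 1; period 2)
iteration 8: 111111000111

111111000111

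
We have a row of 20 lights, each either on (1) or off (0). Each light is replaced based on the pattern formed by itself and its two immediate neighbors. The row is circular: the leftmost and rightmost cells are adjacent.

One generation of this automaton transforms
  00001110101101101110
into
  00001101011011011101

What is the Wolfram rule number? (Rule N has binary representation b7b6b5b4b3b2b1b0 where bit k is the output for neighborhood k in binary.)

position 5: 111 → 1  (bit 7 = 1)
position 6: 110 → 0  (bit 6 = 0)
position 7: 101 → 1  (bit 5 = 1)
position 19: 100 → 1  (bit 4 = 1)
position 4: 011 → 1  (bit 3 = 1)
position 8: 010 → 0  (bit 2 = 0)
position 3: 001 → 0  (bit 1 = 0)
position 0: 000 → 0  (bit 0 = 0)
bits b7..b0 = 10111000 = 184

184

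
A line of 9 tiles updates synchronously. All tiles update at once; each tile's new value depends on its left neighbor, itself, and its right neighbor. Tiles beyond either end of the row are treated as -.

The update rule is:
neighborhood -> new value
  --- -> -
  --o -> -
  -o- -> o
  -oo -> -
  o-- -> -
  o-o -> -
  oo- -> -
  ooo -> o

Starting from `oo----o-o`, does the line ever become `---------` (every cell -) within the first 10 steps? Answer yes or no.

no

step 1: ------o-o
step 2: ------o-o  (fixed point — unchanged through step 10)
step 10 is ------o-o, still not uniform -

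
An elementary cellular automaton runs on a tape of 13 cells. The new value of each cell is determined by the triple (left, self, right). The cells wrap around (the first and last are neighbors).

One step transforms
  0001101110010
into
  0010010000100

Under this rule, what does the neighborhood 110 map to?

0

At position 4 the neighborhood is 110; the next row has 0 there.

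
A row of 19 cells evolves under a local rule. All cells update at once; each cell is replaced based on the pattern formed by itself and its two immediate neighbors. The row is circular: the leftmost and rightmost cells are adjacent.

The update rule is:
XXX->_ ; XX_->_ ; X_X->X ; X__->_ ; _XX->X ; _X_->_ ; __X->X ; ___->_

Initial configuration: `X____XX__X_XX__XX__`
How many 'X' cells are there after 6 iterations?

8

iteration 1: ____XX__X_XX__XX__X
iteration 2: ___XX__X_XX__XX__X_
iteration 3: __XX__X_XX__XX__X__
iteration 4: _XX__X_XX__XX__X___
iteration 5: XX__X_XX__XX__X____
iteration 6: X__X_XX__XX__X____X
count of X: 8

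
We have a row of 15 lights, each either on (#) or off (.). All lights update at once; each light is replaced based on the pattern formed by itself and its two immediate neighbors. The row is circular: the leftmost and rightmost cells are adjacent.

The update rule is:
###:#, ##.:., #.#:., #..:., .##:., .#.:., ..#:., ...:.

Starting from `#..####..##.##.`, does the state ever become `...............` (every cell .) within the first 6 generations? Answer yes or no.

yes

....##.........
...............
all cells are . at generation 2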